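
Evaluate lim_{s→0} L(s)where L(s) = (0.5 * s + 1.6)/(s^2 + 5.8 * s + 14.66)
DC gain = L(0) = num(0)/den(0) = 1.6/14.66 = 0.1091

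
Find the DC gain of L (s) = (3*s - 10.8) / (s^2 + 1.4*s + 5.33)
DC gain = L(0) = num(0)/den(0) = -10.8/5.33 = -2.026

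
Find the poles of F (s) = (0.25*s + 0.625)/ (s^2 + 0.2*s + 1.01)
Set denominator = 0: s^2 + 0.2*s + 1.01 = 0 → Poles: -0.1 + 1j, -0.1 - 1j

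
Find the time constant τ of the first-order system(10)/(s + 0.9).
First-order system: τ = -1/pole. Pole = -0.9. τ = -1/(-0.9) = 1.111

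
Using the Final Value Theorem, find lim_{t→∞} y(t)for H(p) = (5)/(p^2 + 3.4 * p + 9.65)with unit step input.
FVT: lim_{t→∞} y(t) = lim_{p→0} p*Y(p) where Y(p) = H(p)/p.
= lim_{p→0} H(p) = H(0) = num(0)/den(0) = 5/9.65 = 0.5181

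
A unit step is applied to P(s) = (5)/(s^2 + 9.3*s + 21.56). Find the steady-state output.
FVT: lim_{t→∞} y(t) = lim_{s→0} s*Y(s) where Y(s) = P(s)/s.
= lim_{s→0} P(s) = P(0) = num(0)/den(0) = 5/21.56 = 0.2319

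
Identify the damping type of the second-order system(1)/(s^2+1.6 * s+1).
Standard form: ωn²/(s²+2ζωn·s+ωn²) gives ωn=1, ζ=0.8.
Underdamped (ζ = 0.8 < 1)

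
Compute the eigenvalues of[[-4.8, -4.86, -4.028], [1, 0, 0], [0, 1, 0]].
Eigenvalues solve det(λI - A) = 0.
Characteristic polynomial: λ^3 + 4.8*λ^2 + 4.86*λ + 4.028 = 0.
Factor: (λ + 3.8)(λ^2 + λ + 1.06) = 0.
Roots: -0.5 + 0.9j, -0.5 - 0.9j, -3.8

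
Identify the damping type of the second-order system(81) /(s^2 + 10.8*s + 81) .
Standard form: ωn²/(s²+2ζωn·s+ωn²) gives ωn=9, ζ=0.6.
Underdamped (ζ = 0.6 < 1)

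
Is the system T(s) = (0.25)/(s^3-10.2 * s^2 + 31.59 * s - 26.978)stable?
Denominator: s^3 - 10.2*s^2 + 31.59*s - 26.978 = (s - 4.7)(s - 4.1)(s - 1.4). Poles: 1.4, 4.1, 4.7. All Re(p)<0: No (unstable)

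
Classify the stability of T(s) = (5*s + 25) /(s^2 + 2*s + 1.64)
Denominator: s^2 + 2*s + 1.64. Poles: -1 + 0.8j, -1 - 0.8j. Stable (all poles in LHP)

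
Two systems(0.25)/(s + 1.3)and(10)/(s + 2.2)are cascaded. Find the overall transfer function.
Series: H = H₁ · H₂ = (n₁·n₂)/(d₁·d₂).
Num: n₁·n₂ = 2.5. Den: d₁·d₂ = s^2 + 3.5*s + 2.86.
H(s) = (2.5)/(s^2 + 3.5*s + 2.86)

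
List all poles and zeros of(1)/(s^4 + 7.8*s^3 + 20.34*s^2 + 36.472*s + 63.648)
Set denominator = 0: s^4 + 7.8*s^3 + 20.34*s^2 + 36.472*s + 63.648 = (s + 4)(s + 3.6)(s^2 + 0.2*s + 4.42) = 0 → Poles: -0.1 + 2.1j, -0.1 - 2.1j, -3.6, -4
Numerator is a nonzero constant (1) → Zeros: none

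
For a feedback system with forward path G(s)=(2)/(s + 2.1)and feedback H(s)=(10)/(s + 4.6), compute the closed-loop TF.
Closed-loop T = G/(1+GH).
Numerator: G_num * H_den = 2*s + 9.2.
Denominator: G_den * H_den + G_num * H_num = (s^2 + 6.7*s + 9.66) + (20) = s^2 + 6.7*s + 29.66.
T(s) = (2*s + 9.2)/(s^2 + 6.7*s + 29.66)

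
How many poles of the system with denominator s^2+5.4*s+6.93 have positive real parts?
s^2 + 5.4*s + 6.93 = (s + 3.3)(s + 2.1). Poles: -2.1, -3.3. RHP poles (Re>0): 0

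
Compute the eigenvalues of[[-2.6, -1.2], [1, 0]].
Eigenvalues solve det(λI - A) = 0.
Characteristic polynomial: λ^2 + 2.6*λ + 1.2 = 0.
Factor: (λ + 2)(λ + 0.6) = 0.
Roots: -0.6, -2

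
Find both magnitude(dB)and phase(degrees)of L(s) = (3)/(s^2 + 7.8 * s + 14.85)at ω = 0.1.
Substitute s = j*0.1: L(j0.1) = 0.201599 - 0.0105962j.
|L| = 20*log₁₀(sqrt(Re²+Im²)) = -13.90 dB.
∠L = atan2(Im, Re) = -3.01°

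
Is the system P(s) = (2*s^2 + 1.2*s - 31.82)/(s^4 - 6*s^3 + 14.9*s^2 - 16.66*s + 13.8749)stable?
Denominator: s^4 - 6*s^3 + 14.9*s^2 - 16.66*s + 13.8749 = (s^2 - 5*s + 8.21)(s^2 - s + 1.69). Poles: 0.5 + 1.2j, 0.5 - 1.2j, 2.5 + 1.4j, 2.5 - 1.4j. All Re(p)<0: No (unstable)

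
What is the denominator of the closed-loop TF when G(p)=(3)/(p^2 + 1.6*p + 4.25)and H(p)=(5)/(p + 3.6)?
Characteristic poly = G_den * H_den + G_num * H_num = (p^3 + 5.2*p^2 + 10.01*p + 15.3) + (15) = p^3 + 5.2*p^2 + 10.01*p + 30.3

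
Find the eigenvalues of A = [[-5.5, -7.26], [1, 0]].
Eigenvalues solve det(λI - A) = 0.
Characteristic polynomial: λ^2 + 5.5*λ + 7.26 = 0.
Factor: (λ + 3.3)(λ + 2.2) = 0.
Roots: -2.2, -3.3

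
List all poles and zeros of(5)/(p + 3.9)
Set denominator = 0: p + 3.9 = 0 → Poles: -3.9
Numerator is a nonzero constant (5) → Zeros: none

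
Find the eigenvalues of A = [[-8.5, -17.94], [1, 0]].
Eigenvalues solve det(λI - A) = 0.
Characteristic polynomial: λ^2 + 8.5*λ + 17.94 = 0.
Factor: (λ + 3.9)(λ + 4.6) = 0.
Roots: -3.9, -4.6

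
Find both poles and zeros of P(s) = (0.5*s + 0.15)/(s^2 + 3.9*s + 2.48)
Set denominator = 0: s^2 + 3.9*s + 2.48 = (s + 3.1)(s + 0.8) = 0 → Poles: -0.8, -3.1
Set numerator = 0: 0.5*s + 0.15 = 0 → Zeros: -0.3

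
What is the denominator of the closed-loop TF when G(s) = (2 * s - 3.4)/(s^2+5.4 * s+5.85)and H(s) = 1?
Characteristic poly = G_den * H_den + G_num * H_num = (s^2 + 5.4*s + 5.85) + (2*s - 3.4) = s^2 + 7.4*s + 2.45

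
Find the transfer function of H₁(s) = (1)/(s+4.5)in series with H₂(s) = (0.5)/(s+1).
Series: H = H₁ · H₂ = (n₁·n₂)/(d₁·d₂).
Num: n₁·n₂ = 0.5. Den: d₁·d₂ = s^2 + 5.5*s + 4.5.
H(s) = (0.5)/(s^2 + 5.5*s + 4.5)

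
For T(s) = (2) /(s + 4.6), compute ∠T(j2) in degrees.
Substitute s = j*2: T(j2) = 0.36566 - 0.158983j.
∠T(j2) = atan2(Im, Re) = atan2(-0.158983, 0.36566) = -23.50°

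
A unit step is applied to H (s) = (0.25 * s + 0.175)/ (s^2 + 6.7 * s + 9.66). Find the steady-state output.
FVT: lim_{t→∞} y(t) = lim_{s→0} s*Y(s) where Y(s) = H(s)/s.
= lim_{s→0} H(s) = H(0) = num(0)/den(0) = 0.175/9.66 = 0.01812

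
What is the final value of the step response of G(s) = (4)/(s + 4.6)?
FVT: lim_{t→∞} y(t) = lim_{s→0} s*Y(s) where Y(s) = G(s)/s.
= lim_{s→0} G(s) = G(0) = num(0)/den(0) = 4/4.6 = 0.8696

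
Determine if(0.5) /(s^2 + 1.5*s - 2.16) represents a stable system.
Denominator: s^2 + 1.5*s - 2.16 = (s - 0.9)(s + 2.4). Poles: -2.4, 0.9. All Re(p)<0: No (unstable)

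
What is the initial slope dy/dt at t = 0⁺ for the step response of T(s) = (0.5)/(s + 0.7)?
IVT: y'(0⁺) = lim_{s→∞} s²·Y(s) = lim_{s→∞} s·T(s).
deg(num) = 0, deg(den) = 1, relative degree = 1, so s·T(s) → (leading num)/(leading den) = 0.5/1 = 0.5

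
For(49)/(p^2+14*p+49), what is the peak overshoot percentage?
Standard form: ωn²/(p²+2ζωn·p+ωn²) → ωn = 7, ζ = 1.
ζ ≥ 1, so the response is non-oscillatory: peak overshoot = 0%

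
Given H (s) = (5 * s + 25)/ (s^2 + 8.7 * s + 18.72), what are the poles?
Set denominator = 0: s^2 + 8.7*s + 18.72 = (s + 4.8)(s + 3.9) = 0 → Poles: -3.9, -4.8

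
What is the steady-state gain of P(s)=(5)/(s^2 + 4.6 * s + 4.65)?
DC gain = P(0) = num(0)/den(0) = 5/4.65 = 1.075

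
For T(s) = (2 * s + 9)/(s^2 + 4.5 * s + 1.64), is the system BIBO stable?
Denominator: s^2 + 4.5*s + 1.64 = (s + 4.1)(s + 0.4). Poles: -0.4, -4.1. All Re(p)<0: Yes (stable)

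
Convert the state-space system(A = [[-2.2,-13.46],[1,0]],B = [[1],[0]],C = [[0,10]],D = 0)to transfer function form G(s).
G(s) = C(sI - A)⁻¹B + D.
Characteristic polynomial det(sI - A) = s^2 + 2.2*s + 13.46.
Numerator from C·adj(sI-A)·B + D·det(sI-A) = 10.
G(s) = (10)/(s^2 + 2.2*s + 13.46)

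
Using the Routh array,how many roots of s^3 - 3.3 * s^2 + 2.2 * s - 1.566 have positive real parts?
Routh array:
s^3: [1, 2.2]; s^2: [-3.3, -1.566]; s^1: [1.72545]; s^0: [-1.566]
First column: [1, -3.3, 1.72545, -1.566]. Sign changes = RHP roots = 3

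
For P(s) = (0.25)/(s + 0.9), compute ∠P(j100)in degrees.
Substitute s = j*100: P(j100) = 2.24982e-05 - 0.0024998j.
∠P(j100) = atan2(Im, Re) = atan2(-0.0024998, 2.24982e-05) = -89.48°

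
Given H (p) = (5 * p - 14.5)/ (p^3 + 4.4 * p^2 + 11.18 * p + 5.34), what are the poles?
Set denominator = 0: p^3 + 4.4*p^2 + 11.18*p + 5.34 = (p + 0.6)(p^2 + 3.8*p + 8.9) = 0 → Poles: -0.6, -1.9 + 2.3j, -1.9 - 2.3j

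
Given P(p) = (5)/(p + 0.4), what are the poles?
Set denominator = 0: p + 0.4 = 0 → Poles: -0.4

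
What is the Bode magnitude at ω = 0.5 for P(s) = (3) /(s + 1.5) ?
Substitute s = j*0.5: P(j0.5) = 1.8 - 0.6j.
|P(j0.5)| = sqrt(Re² + Im²) = 1.897.
20*log₁₀(1.897) = 5.56 dB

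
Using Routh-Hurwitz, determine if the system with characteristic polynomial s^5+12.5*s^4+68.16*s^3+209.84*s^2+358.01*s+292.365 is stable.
Routh array:
s^5: [1, 68.16, 358.01]; s^4: [12.5, 209.84, 292.365]; s^3: [51.3728, 334.6208]; s^2: [128.42, 292.365]; s^1: [217.664]; s^0: [292.365]
First column: [1, 12.5, 51.3728, 128.42, 217.664, 292.365]. Sign changes = 0.
Yes, stable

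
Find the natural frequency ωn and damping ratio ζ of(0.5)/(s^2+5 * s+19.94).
Underdamped: complex pole -2.5 + 3.7j. ωn = |pole| = 4.465, ζ = -Re(pole)/ωn = 0.5599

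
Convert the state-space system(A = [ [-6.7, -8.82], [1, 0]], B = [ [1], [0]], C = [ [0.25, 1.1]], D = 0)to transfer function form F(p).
F(p) = C(pI - A)⁻¹B + D.
Characteristic polynomial det(pI - A) = p^2 + 6.7*p + 8.82.
Numerator from C·adj(pI-A)·B + D·det(pI-A) = 0.25*p + 1.1.
F(p) = (0.25*p + 1.1)/(p^2 + 6.7*p + 8.82)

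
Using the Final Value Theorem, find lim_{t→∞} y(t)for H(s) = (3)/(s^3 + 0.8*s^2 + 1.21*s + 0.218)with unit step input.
FVT: lim_{t→∞} y(t) = lim_{s→0} s*Y(s) where Y(s) = H(s)/s.
= lim_{s→0} H(s) = H(0) = num(0)/den(0) = 3/0.218 = 13.76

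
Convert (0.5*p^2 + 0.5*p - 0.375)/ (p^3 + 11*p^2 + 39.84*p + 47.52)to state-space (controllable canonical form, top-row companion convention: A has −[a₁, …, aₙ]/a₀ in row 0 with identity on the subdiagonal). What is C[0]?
Reachable canonical form: C = numerator coefficients (right-aligned, zero-padded to length n).
num = 0.5*p^2 + 0.5*p - 0.375, C = [[0.5, 0.5, -0.375]].
C[0] = 0.5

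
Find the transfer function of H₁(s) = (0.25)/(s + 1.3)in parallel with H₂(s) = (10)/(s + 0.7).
Parallel: H = H₁ + H₂ = (n₁·d₂ + n₂·d₁)/(d₁·d₂).
n₁·d₂ = 0.25*s + 0.175. n₂·d₁ = 10*s + 13. Sum = 10.25*s + 13.175. d₁·d₂ = s^2 + 2*s + 0.91.
H(s) = (10.25*s + 13.175)/(s^2 + 2*s + 0.91)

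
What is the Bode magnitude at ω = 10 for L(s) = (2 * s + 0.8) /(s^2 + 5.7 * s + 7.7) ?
Substitute s = j*10: L(j10) = 0.090596 - 0.160737j.
|L(j10)| = sqrt(Re² + Im²) = 0.1845.
20*log₁₀(0.1845) = -14.68 dB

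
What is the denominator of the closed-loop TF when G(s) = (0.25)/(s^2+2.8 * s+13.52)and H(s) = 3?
Characteristic poly = G_den * H_den + G_num * H_num = (s^2 + 2.8*s + 13.52) + (0.75) = s^2 + 2.8*s + 14.27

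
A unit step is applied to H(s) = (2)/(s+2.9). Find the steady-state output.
FVT: lim_{t→∞} y(t) = lim_{s→0} s*Y(s) where Y(s) = H(s)/s.
= lim_{s→0} H(s) = H(0) = num(0)/den(0) = 2/2.9 = 0.6897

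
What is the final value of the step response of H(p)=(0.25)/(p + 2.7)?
FVT: lim_{t→∞} y(t) = lim_{p→0} p*Y(p) where Y(p) = H(p)/p.
= lim_{p→0} H(p) = H(0) = num(0)/den(0) = 0.25/2.7 = 0.09259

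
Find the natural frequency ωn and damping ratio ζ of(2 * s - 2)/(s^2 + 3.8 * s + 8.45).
Underdamped: complex pole -1.9 + 2.2j. ωn = |pole| = 2.907, ζ = -Re(pole)/ωn = 0.6536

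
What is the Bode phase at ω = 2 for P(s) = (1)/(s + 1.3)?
Substitute s = j*2: P(j2) = 0.228471 - 0.351494j.
∠P(j2) = atan2(Im, Re) = atan2(-0.351494, 0.228471) = -56.98°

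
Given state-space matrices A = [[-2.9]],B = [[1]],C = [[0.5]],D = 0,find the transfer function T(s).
T(s) = C(sI - A)⁻¹B + D.
Characteristic polynomial det(sI - A) = s + 2.9.
Numerator from C·adj(sI-A)·B + D·det(sI-A) = 0.5.
T(s) = (0.5)/(s + 2.9)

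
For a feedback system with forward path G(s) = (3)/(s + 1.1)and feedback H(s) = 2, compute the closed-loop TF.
Closed-loop T = G/(1+GH).
Numerator: G_num * H_den = 3.
Denominator: G_den * H_den + G_num * H_num = (s + 1.1) + (6) = s + 7.1.
T(s) = (3)/(s + 7.1)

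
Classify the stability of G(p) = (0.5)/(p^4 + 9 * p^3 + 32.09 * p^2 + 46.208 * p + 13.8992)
Denominator: p^4 + 9*p^3 + 32.09*p^2 + 46.208*p + 13.8992 = (p + 2.8)(p + 0.4)(p^2 + 5.8*p + 12.41). Poles: -0.4, -2.8, -2.9 + 2j, -2.9 - 2j. Stable (all poles in LHP)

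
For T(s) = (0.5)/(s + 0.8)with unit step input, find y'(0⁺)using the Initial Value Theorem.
IVT: y'(0⁺) = lim_{s→∞} s²·Y(s) = lim_{s→∞} s·T(s).
deg(num) = 0, deg(den) = 1, relative degree = 1, so s·T(s) → (leading num)/(leading den) = 0.5/1 = 0.5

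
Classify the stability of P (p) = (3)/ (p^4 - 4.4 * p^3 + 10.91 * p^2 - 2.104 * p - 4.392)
Denominator: p^4 - 4.4*p^3 + 10.91*p^2 - 2.104*p - 4.392 = (p - 0.9)(p + 0.5)(p^2 - 4*p + 9.76). Poles: -0.5, 0.9, 2 + 2.4j, 2 - 2.4j. Unstable (3 pole(s) in RHP)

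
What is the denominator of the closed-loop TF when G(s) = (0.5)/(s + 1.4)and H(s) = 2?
Characteristic poly = G_den * H_den + G_num * H_num = (s + 1.4) + (1) = s + 2.4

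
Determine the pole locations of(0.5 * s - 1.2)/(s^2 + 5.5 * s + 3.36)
Set denominator = 0: s^2 + 5.5*s + 3.36 = (s + 4.8)(s + 0.7) = 0 → Poles: -0.7, -4.8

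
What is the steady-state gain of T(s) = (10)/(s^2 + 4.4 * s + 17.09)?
DC gain = T(0) = num(0)/den(0) = 10/17.09 = 0.5851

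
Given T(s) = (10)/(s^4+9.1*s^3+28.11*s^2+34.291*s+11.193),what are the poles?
Set denominator = 0: s^4 + 9.1*s^3 + 28.11*s^2 + 34.291*s + 11.193 = (s + 0.5)(s + 4.2)(s^2 + 4.4*s + 5.33) = 0 → Poles: -0.5, -2.2 + 0.7j, -2.2 - 0.7j, -4.2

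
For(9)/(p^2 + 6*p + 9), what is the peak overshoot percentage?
Standard form: ωn²/(p²+2ζωn·p+ωn²) → ωn = 3, ζ = 1.
ζ ≥ 1, so the response is non-oscillatory: peak overshoot = 0%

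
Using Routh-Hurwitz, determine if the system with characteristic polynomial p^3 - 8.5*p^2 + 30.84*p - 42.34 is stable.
Routh array:
p^3: [1, 30.84]; p^2: [-8.5, -42.34]; p^1: [25.8588]; p^0: [-42.34]
First column: [1, -8.5, 25.8588, -42.34]. Sign changes = 3.
No, unstable (3 RHP root(s))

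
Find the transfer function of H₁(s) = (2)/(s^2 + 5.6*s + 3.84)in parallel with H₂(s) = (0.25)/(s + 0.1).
Parallel: H = H₁ + H₂ = (n₁·d₂ + n₂·d₁)/(d₁·d₂).
n₁·d₂ = 2*s + 0.2. n₂·d₁ = 0.25*s^2 + 1.4*s + 0.96. Sum = 0.25*s^2 + 3.4*s + 1.16. d₁·d₂ = s^3 + 5.7*s^2 + 4.4*s + 0.384.
H(s) = (0.25*s^2 + 3.4*s + 1.16)/(s^3 + 5.7*s^2 + 4.4*s + 0.384)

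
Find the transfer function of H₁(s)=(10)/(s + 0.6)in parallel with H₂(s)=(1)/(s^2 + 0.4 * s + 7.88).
Parallel: H = H₁ + H₂ = (n₁·d₂ + n₂·d₁)/(d₁·d₂).
n₁·d₂ = 10*s^2 + 4*s + 78.8. n₂·d₁ = s + 0.6. Sum = 10*s^2 + 5*s + 79.4. d₁·d₂ = s^3 + s^2 + 8.12*s + 4.728.
H(s) = (10*s^2 + 5*s + 79.4)/(s^3 + s^2 + 8.12*s + 4.728)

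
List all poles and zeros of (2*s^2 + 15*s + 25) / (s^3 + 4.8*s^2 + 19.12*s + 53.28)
Set denominator = 0: s^3 + 4.8*s^2 + 19.12*s + 53.28 = (s + 3.6)(s^2 + 1.2*s + 14.8) = 0 → Poles: -0.6 + 3.8j, -0.6 - 3.8j, -3.6
Set numerator = 0: 2*s^2 + 15*s + 25 = 2*(s + 5)(s + 2.5) = 0 → Zeros: -2.5, -5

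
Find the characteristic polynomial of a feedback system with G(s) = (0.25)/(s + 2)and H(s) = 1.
Characteristic poly = G_den * H_den + G_num * H_num = (s + 2) + (0.25) = s + 2.25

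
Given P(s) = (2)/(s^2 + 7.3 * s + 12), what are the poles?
Set denominator = 0: s^2 + 7.3*s + 12 = (s + 2.5)(s + 4.8) = 0 → Poles: -2.5, -4.8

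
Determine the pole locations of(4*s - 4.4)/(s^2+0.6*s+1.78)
Set denominator = 0: s^2 + 0.6*s + 1.78 = 0 → Poles: -0.3 + 1.3j, -0.3 - 1.3j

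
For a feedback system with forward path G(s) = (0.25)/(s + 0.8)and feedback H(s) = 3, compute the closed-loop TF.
Closed-loop T = G/(1+GH).
Numerator: G_num * H_den = 0.25.
Denominator: G_den * H_den + G_num * H_num = (s + 0.8) + (0.75) = s + 1.55.
T(s) = (0.25)/(s + 1.55)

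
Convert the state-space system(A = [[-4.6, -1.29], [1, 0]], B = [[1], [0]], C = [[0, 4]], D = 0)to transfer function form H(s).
H(s) = C(sI - A)⁻¹B + D.
Characteristic polynomial det(sI - A) = s^2 + 4.6*s + 1.29.
Numerator from C·adj(sI-A)·B + D·det(sI-A) = 4.
H(s) = (4)/(s^2 + 4.6*s + 1.29)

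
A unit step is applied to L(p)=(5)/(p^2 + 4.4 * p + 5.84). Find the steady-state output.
FVT: lim_{t→∞} y(t) = lim_{p→0} p*Y(p) where Y(p) = L(p)/p.
= lim_{p→0} L(p) = L(0) = num(0)/den(0) = 5/5.84 = 0.8562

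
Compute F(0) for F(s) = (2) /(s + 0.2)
DC gain = F(0) = num(0)/den(0) = 2/0.2 = 10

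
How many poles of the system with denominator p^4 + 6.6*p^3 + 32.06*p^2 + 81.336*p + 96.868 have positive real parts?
p^4 + 6.6*p^3 + 32.06*p^2 + 81.336*p + 96.868 = (p^2 + 4.2*p + 6.1)(p^2 + 2.4*p + 15.88). Poles: -1.2 + 3.8j, -1.2 - 3.8j, -2.1 + 1.3j, -2.1 - 1.3j. RHP poles (Re>0): 0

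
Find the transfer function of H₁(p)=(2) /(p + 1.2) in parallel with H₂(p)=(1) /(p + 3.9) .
Parallel: H = H₁ + H₂ = (n₁·d₂ + n₂·d₁)/(d₁·d₂).
n₁·d₂ = 2*p + 7.8. n₂·d₁ = p + 1.2. Sum = 3*p + 9. d₁·d₂ = p^2 + 5.1*p + 4.68.
H(p) = (3*p + 9)/(p^2 + 5.1*p + 4.68)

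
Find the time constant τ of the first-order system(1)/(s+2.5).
First-order system: τ = -1/pole. Pole = -2.5. τ = -1/(-2.5) = 0.4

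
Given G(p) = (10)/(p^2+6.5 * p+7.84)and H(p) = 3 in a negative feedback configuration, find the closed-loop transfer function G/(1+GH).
Closed-loop T = G/(1+GH).
Numerator: G_num * H_den = 10.
Denominator: G_den * H_den + G_num * H_num = (p^2 + 6.5*p + 7.84) + (30) = p^2 + 6.5*p + 37.84.
T(p) = (10)/(p^2 + 6.5*p + 37.84)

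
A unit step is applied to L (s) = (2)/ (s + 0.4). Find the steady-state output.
FVT: lim_{t→∞} y(t) = lim_{s→0} s*Y(s) where Y(s) = L(s)/s.
= lim_{s→0} L(s) = L(0) = num(0)/den(0) = 2/0.4 = 5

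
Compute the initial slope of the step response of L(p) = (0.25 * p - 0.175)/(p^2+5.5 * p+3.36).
IVT: y'(0⁺) = lim_{p→∞} p²·Y(p) = lim_{p→∞} p·L(p).
deg(num) = 1, deg(den) = 2, relative degree = 1, so p·L(p) → (leading num)/(leading den) = 0.25/1 = 0.25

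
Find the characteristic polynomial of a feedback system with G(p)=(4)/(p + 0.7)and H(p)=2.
Characteristic poly = G_den * H_den + G_num * H_num = (p + 0.7) + (8) = p + 8.7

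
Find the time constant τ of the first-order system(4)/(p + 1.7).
First-order system: τ = -1/pole. Pole = -1.7. τ = -1/(-1.7) = 0.5882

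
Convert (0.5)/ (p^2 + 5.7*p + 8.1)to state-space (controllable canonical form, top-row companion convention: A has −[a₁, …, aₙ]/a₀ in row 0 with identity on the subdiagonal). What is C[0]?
Reachable canonical form: C = numerator coefficients (right-aligned, zero-padded to length n).
num = 0.5, C = [[0, 0.5]].
C[0] = 0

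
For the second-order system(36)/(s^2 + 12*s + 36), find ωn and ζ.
Standard form: ωn²/(s²+2ζωn·s+ωn²).
const=36=ωn² → ωn=6, s coeff=12=2ζωn → ζ=1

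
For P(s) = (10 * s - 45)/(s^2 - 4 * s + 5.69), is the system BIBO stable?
Denominator: s^2 - 4*s + 5.69. Poles: 2 + 1.3j, 2 - 1.3j. All Re(p)<0: No (unstable)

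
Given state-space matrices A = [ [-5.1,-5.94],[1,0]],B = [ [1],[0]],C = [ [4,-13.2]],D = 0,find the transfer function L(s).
L(s) = C(sI - A)⁻¹B + D.
Characteristic polynomial det(sI - A) = s^2 + 5.1*s + 5.94.
Numerator from C·adj(sI-A)·B + D·det(sI-A) = 4*s - 13.2.
L(s) = (4*s - 13.2)/(s^2 + 5.1*s + 5.94)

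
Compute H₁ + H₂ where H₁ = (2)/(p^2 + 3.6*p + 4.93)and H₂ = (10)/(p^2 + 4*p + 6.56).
Parallel: H = H₁ + H₂ = (n₁·d₂ + n₂·d₁)/(d₁·d₂).
n₁·d₂ = 2*p^2 + 8*p + 13.12. n₂·d₁ = 10*p^2 + 36*p + 49.3. Sum = 12*p^2 + 44*p + 62.42. d₁·d₂ = p^4 + 7.6*p^3 + 25.89*p^2 + 43.336*p + 32.3408.
H(p) = (12*p^2 + 44*p + 62.42)/(p^4 + 7.6*p^3 + 25.89*p^2 + 43.336*p + 32.3408)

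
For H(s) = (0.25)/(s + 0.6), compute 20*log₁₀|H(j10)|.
Substitute s = j*10: H(j10) = 0.00149462 - 0.0249103j.
|H(j10)| = sqrt(Re² + Im²) = 0.02496.
20*log₁₀(0.02496) = -32.06 dB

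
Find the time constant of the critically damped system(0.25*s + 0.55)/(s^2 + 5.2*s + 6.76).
Critically damped (ζ = 1): repeated real pole at -2.6, -2.6. τ = -1/pole = 0.3846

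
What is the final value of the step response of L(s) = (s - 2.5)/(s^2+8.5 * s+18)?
FVT: lim_{t→∞} y(t) = lim_{s→0} s*Y(s) where Y(s) = L(s)/s.
= lim_{s→0} L(s) = L(0) = num(0)/den(0) = -2.5/18 = -0.1389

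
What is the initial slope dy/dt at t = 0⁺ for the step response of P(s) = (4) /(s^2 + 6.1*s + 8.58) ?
IVT: y'(0⁺) = lim_{s→∞} s²·Y(s) = lim_{s→∞} s·P(s).
deg(num) = 0, deg(den) = 2, relative degree = 2 ≥ 2, so s·P(s) → 0. Initial slope = 0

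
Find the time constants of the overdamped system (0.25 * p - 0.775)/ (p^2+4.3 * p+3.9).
Overdamped: real poles at -1.3, -3. τ = -1/pole → τ₁ = 0.7692, τ₂ = 0.3333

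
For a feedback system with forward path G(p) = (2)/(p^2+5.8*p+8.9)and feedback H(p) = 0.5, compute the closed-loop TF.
Closed-loop T = G/(1+GH).
Numerator: G_num * H_den = 2.
Denominator: G_den * H_den + G_num * H_num = (p^2 + 5.8*p + 8.9) + (1) = p^2 + 5.8*p + 9.9.
T(p) = (2)/(p^2 + 5.8*p + 9.9)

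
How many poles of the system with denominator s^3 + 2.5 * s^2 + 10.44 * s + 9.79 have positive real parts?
s^3 + 2.5*s^2 + 10.44*s + 9.79 = (s + 1.1)(s^2 + 1.4*s + 8.9). Poles: -0.7 + 2.9j, -0.7 - 2.9j, -1.1. RHP poles (Re>0): 0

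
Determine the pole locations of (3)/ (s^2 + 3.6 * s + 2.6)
Set denominator = 0: s^2 + 3.6*s + 2.6 = (s + 1)(s + 2.6) = 0 → Poles: -1, -2.6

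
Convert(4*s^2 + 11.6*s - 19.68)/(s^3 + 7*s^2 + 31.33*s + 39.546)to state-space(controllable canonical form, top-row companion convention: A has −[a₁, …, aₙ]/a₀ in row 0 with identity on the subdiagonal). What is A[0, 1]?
Reachable canonical form for den = s^3 + 7*s^2 + 31.33*s + 39.546: top row of A = -[a₁,a₂,...,aₙ]/a₀, ones on the subdiagonal, zeros elsewhere.
A = [[-7, -31.33, -39.546], [1, 0, 0], [0, 1, 0]].
A[0,1] = -31.33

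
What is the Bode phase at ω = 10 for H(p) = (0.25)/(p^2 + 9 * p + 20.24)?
Substitute p = j*10: H(j10) = -0.00137882 - 0.00155584j.
∠H(j10) = atan2(Im, Re) = atan2(-0.00155584, -0.00137882) = -131.55°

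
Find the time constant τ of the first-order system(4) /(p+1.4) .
First-order system: τ = -1/pole. Pole = -1.4. τ = -1/(-1.4) = 0.7143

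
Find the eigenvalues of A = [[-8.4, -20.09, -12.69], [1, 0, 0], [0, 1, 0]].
Eigenvalues solve det(λI - A) = 0.
Characteristic polynomial: λ^3 + 8.4*λ^2 + 20.09*λ + 12.69 = 0.
Factor: (λ + 2.7)(λ + 4.7)(λ + 1) = 0.
Roots: -1, -2.7, -4.7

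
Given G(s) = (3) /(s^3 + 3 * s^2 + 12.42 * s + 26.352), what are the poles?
Set denominator = 0: s^3 + 3*s^2 + 12.42*s + 26.352 = (s + 2.4)(s^2 + 0.6*s + 10.98) = 0 → Poles: -0.3 + 3.3j, -0.3 - 3.3j, -2.4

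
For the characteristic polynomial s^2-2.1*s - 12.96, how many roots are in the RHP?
s^2 - 2.1*s - 12.96 = (s - 4.8)(s + 2.7). Poles: -2.7, 4.8. RHP poles (Re>0): 1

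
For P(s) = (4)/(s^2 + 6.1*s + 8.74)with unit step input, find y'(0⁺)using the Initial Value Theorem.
IVT: y'(0⁺) = lim_{s→∞} s²·Y(s) = lim_{s→∞} s·P(s).
deg(num) = 0, deg(den) = 2, relative degree = 2 ≥ 2, so s·P(s) → 0. Initial slope = 0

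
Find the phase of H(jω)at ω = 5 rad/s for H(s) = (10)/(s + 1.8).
Substitute s = j*5: H(j5) = 0.637394 - 1.77054j.
∠H(j5) = atan2(Im, Re) = atan2(-1.77054, 0.637394) = -70.20°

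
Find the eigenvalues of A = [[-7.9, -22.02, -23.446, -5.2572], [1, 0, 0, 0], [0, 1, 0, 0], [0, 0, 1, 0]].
Eigenvalues solve det(λI - A) = 0.
Characteristic polynomial: λ^4 + 7.9*λ^3 + 22.02*λ^2 + 23.446*λ + 5.2572 = 0.
Factor: (λ + 2.6)(λ + 0.3)(λ^2 + 5*λ + 6.74) = 0.
Roots: -0.3, -2.5 + 0.7j, -2.5 - 0.7j, -2.6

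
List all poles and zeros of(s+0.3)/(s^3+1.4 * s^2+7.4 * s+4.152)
Set denominator = 0: s^3 + 1.4*s^2 + 7.4*s + 4.152 = (s + 0.6)(s^2 + 0.8*s + 6.92) = 0 → Poles: -0.4 + 2.6j, -0.4 - 2.6j, -0.6
Set numerator = 0: s + 0.3 = 0 → Zeros: -0.3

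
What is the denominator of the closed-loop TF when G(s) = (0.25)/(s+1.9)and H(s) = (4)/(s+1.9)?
Characteristic poly = G_den * H_den + G_num * H_num = (s^2 + 3.8*s + 3.61) + (1) = s^2 + 3.8*s + 4.61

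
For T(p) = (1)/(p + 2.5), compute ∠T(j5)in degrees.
Substitute p = j*5: T(j5) = 0.08 - 0.16j.
∠T(j5) = atan2(Im, Re) = atan2(-0.16, 0.08) = -63.43°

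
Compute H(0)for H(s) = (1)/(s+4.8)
DC gain = H(0) = num(0)/den(0) = 1/4.8 = 0.2083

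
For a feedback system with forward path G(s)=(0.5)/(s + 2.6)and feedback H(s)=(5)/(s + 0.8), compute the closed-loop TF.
Closed-loop T = G/(1+GH).
Numerator: G_num * H_den = 0.5*s + 0.4.
Denominator: G_den * H_den + G_num * H_num = (s^2 + 3.4*s + 2.08) + (2.5) = s^2 + 3.4*s + 4.58.
T(s) = (0.5*s + 0.4)/(s^2 + 3.4*s + 4.58)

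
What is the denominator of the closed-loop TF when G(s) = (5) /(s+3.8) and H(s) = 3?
Characteristic poly = G_den * H_den + G_num * H_num = (s + 3.8) + (15) = s + 18.8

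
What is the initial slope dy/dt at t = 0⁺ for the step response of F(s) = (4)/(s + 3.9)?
IVT: y'(0⁺) = lim_{s→∞} s²·Y(s) = lim_{s→∞} s·F(s).
deg(num) = 0, deg(den) = 1, relative degree = 1, so s·F(s) → (leading num)/(leading den) = 4/1 = 4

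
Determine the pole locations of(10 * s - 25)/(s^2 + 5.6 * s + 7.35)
Set denominator = 0: s^2 + 5.6*s + 7.35 = (s + 2.1)(s + 3.5) = 0 → Poles: -2.1, -3.5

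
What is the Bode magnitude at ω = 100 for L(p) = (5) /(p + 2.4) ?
Substitute p = j*100: L(j100) = 0.00119931 - 0.0499712j.
|L(j100)| = sqrt(Re² + Im²) = 0.04999.
20*log₁₀(0.04999) = -26.02 dB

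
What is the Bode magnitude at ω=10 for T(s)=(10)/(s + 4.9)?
Substitute s = j*10: T(j10) = 0.395129 - 0.806387j.
|T(j10)| = sqrt(Re² + Im²) = 0.898.
20*log₁₀(0.898) = -0.93 dB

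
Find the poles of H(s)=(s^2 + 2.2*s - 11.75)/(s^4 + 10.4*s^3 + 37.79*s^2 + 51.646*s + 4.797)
Set denominator = 0: s^4 + 10.4*s^3 + 37.79*s^2 + 51.646*s + 4.797 = (s + 4.5)(s + 0.1)(s^2 + 5.8*s + 10.66) = 0 → Poles: -0.1, -2.9 + 1.5j, -2.9 - 1.5j, -4.5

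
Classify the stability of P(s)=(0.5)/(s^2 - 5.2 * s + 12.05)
Denominator: s^2 - 5.2*s + 12.05. Poles: 2.6 + 2.3j, 2.6 - 2.3j. Unstable (2 pole(s) in RHP)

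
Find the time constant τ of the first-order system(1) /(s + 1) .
First-order system: τ = -1/pole. Pole = -1. τ = -1/(-1) = 1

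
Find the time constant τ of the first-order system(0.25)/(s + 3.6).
First-order system: τ = -1/pole. Pole = -3.6. τ = -1/(-3.6) = 0.2778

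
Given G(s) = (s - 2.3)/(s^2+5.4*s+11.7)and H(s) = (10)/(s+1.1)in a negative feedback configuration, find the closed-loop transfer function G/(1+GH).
Closed-loop T = G/(1+GH).
Numerator: G_num * H_den = s^2 - 1.2*s - 2.53.
Denominator: G_den * H_den + G_num * H_num = (s^3 + 6.5*s^2 + 17.64*s + 12.87) + (10*s - 23) = s^3 + 6.5*s^2 + 27.64*s - 10.13.
T(s) = (s^2 - 1.2*s - 2.53)/(s^3 + 6.5*s^2 + 27.64*s - 10.13)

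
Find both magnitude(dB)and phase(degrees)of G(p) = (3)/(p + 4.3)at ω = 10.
Substitute p = j*10: G(j10) = 0.10887 - 0.253186j.
|G| = 20*log₁₀(sqrt(Re²+Im²)) = -11.19 dB.
∠G = atan2(Im, Re) = -66.73°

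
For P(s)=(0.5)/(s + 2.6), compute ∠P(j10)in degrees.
Substitute s = j*10: P(j10) = 0.0121768 - 0.046834j.
∠P(j10) = atan2(Im, Re) = atan2(-0.046834, 0.0121768) = -75.43°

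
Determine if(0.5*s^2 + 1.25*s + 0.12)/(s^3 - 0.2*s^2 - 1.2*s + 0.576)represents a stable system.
Denominator: s^3 - 0.2*s^2 - 1.2*s + 0.576 = (s - 0.6)(s - 0.8)(s + 1.2). Poles: -1.2, 0.6, 0.8. All Re(p)<0: No (unstable)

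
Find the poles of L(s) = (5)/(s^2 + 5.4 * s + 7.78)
Set denominator = 0: s^2 + 5.4*s + 7.78 = 0 → Poles: -2.7 + 0.7j, -2.7 - 0.7j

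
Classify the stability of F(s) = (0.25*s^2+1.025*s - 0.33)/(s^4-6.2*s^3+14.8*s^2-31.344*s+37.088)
Denominator: s^4 - 6.2*s^3 + 14.8*s^2 - 31.344*s + 37.088 = (s - 2)(s - 3.8)(s^2 - 0.4*s + 4.88). Poles: 0.2 + 2.2j, 0.2 - 2.2j, 2, 3.8. Unstable (4 pole(s) in RHP)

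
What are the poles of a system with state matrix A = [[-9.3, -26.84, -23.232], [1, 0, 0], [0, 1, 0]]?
Eigenvalues solve det(λI - A) = 0.
Characteristic polynomial: λ^3 + 9.3*λ^2 + 26.84*λ + 23.232 = 0.
Factor: (λ + 1.6)(λ + 4.4)(λ + 3.3) = 0.
Roots: -1.6, -3.3, -4.4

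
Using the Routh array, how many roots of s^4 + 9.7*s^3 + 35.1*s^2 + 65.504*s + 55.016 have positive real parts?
Routh array:
s^4: [1, 35.1, 55.016]; s^3: [9.7, 65.504]; s^2: [28.347, 55.016]; s^1: [46.6782]; s^0: [55.016]
First column: [1, 9.7, 28.347, 46.6782, 55.016]. Sign changes = RHP roots = 0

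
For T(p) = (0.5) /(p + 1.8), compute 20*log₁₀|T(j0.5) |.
Substitute p = j*0.5: T(j0.5) = 0.25788 - 0.0716332j.
|T(j0.5)| = sqrt(Re² + Im²) = 0.2676.
20*log₁₀(0.2676) = -11.45 dB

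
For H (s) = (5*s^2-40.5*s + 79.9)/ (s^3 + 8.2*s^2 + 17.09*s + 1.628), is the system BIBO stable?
Denominator: s^3 + 8.2*s^2 + 17.09*s + 1.628 = (s + 0.1)(s + 4.4)(s + 3.7). Poles: -0.1, -3.7, -4.4. All Re(p)<0: Yes (stable)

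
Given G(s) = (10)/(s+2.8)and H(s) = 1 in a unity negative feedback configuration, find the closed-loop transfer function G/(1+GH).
Closed-loop T = G/(1+GH).
Numerator: G_num * H_den = 10.
Denominator: G_den * H_den + G_num * H_num = (s + 2.8) + (10) = s + 12.8.
T(s) = (10)/(s + 12.8)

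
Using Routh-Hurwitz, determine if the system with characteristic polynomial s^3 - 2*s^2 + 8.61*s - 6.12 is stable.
Routh array:
s^3: [1, 8.61]; s^2: [-2, -6.12]; s^1: [5.55]; s^0: [-6.12]
First column: [1, -2, 5.55, -6.12]. Sign changes = 3.
No, unstable (3 RHP root(s))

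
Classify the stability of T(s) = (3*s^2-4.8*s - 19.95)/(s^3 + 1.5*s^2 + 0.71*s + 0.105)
Denominator: s^3 + 1.5*s^2 + 0.71*s + 0.105 = (s + 0.5)(s + 0.7)(s + 0.3). Poles: -0.3, -0.5, -0.7. Stable (all poles in LHP)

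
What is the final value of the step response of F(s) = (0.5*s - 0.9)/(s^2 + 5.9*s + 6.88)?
FVT: lim_{t→∞} y(t) = lim_{s→0} s*Y(s) where Y(s) = F(s)/s.
= lim_{s→0} F(s) = F(0) = num(0)/den(0) = -0.9/6.88 = -0.1308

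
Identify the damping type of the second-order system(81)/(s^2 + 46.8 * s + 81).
Standard form: ωn²/(s²+2ζωn·s+ωn²) gives ωn=9, ζ=2.6.
Overdamped (ζ = 2.6 > 1)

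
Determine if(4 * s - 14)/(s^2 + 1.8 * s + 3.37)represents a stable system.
Denominator: s^2 + 1.8*s + 3.37. Poles: -0.9 + 1.6j, -0.9 - 1.6j. All Re(p)<0: Yes (stable)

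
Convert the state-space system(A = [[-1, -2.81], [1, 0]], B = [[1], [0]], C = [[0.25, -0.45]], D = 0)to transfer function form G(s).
G(s) = C(sI - A)⁻¹B + D.
Characteristic polynomial det(sI - A) = s^2 + s + 2.81.
Numerator from C·adj(sI-A)·B + D·det(sI-A) = 0.25*s - 0.45.
G(s) = (0.25*s - 0.45)/(s^2 + s + 2.81)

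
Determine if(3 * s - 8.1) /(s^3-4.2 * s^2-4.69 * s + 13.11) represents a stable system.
Denominator: s^3 - 4.2*s^2 - 4.69*s + 13.11 = (s - 4.6)(s - 1.5)(s + 1.9). Poles: -1.9, 1.5, 4.6. All Re(p)<0: No (unstable)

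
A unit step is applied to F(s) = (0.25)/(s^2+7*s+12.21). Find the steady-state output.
FVT: lim_{t→∞} y(t) = lim_{s→0} s*Y(s) where Y(s) = F(s)/s.
= lim_{s→0} F(s) = F(0) = num(0)/den(0) = 0.25/12.21 = 0.02048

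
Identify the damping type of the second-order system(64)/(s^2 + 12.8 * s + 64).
Standard form: ωn²/(s²+2ζωn·s+ωn²) gives ωn=8, ζ=0.8.
Underdamped (ζ = 0.8 < 1)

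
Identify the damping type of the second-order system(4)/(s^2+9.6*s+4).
Standard form: ωn²/(s²+2ζωn·s+ωn²) gives ωn=2, ζ=2.4.
Overdamped (ζ = 2.4 > 1)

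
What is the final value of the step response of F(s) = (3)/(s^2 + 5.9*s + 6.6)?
FVT: lim_{t→∞} y(t) = lim_{s→0} s*Y(s) where Y(s) = F(s)/s.
= lim_{s→0} F(s) = F(0) = num(0)/den(0) = 3/6.6 = 0.4545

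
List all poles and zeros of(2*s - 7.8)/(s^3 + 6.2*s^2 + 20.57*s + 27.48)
Set denominator = 0: s^3 + 6.2*s^2 + 20.57*s + 27.48 = (s + 2.4)(s^2 + 3.8*s + 11.45) = 0 → Poles: -1.9 + 2.8j, -1.9 - 2.8j, -2.4
Set numerator = 0: 2*s - 7.8 = 0 → Zeros: 3.9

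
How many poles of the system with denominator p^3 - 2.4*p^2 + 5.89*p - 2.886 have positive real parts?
p^3 - 2.4*p^2 + 5.89*p - 2.886 = (p - 0.6)(p^2 - 1.8*p + 4.81). Poles: 0.6, 0.9 + 2j, 0.9 - 2j. RHP poles (Re>0): 3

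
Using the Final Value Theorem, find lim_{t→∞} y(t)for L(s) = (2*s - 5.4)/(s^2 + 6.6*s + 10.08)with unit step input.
FVT: lim_{t→∞} y(t) = lim_{s→0} s*Y(s) where Y(s) = L(s)/s.
= lim_{s→0} L(s) = L(0) = num(0)/den(0) = -5.4/10.08 = -0.5357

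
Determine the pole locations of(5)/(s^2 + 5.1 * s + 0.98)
Set denominator = 0: s^2 + 5.1*s + 0.98 = (s + 4.9)(s + 0.2) = 0 → Poles: -0.2, -4.9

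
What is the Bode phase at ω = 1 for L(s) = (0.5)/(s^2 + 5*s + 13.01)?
Substitute s = j*1: L(j1) = 0.0354821 - 0.0147719j.
∠L(j1) = atan2(Im, Re) = atan2(-0.0147719, 0.0354821) = -22.60°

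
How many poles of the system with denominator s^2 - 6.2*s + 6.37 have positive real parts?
s^2 - 6.2*s + 6.37 = (s - 1.3)(s - 4.9). Poles: 1.3, 4.9. RHP poles (Re>0): 2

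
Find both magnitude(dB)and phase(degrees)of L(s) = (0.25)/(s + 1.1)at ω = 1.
Substitute s = j*1: L(j1) = 0.124434 - 0.113122j.
|L| = 20*log₁₀(sqrt(Re²+Im²)) = -15.49 dB.
∠L = atan2(Im, Re) = -42.27°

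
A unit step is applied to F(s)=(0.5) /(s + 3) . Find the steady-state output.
FVT: lim_{t→∞} y(t) = lim_{s→0} s*Y(s) where Y(s) = F(s)/s.
= lim_{s→0} F(s) = F(0) = num(0)/den(0) = 0.5/3 = 0.1667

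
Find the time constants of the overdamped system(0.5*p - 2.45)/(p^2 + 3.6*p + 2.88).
Overdamped: real poles at -2.4, -1.2. τ = -1/pole → τ₁ = 0.4167, τ₂ = 0.8333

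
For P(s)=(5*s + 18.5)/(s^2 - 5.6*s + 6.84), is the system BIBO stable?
Denominator: s^2 - 5.6*s + 6.84 = (s - 3.8)(s - 1.8). Poles: 1.8, 3.8. All Re(p)<0: No (unstable)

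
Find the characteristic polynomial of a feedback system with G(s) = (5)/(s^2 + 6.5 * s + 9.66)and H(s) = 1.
Characteristic poly = G_den * H_den + G_num * H_num = (s^2 + 6.5*s + 9.66) + (5) = s^2 + 6.5*s + 14.66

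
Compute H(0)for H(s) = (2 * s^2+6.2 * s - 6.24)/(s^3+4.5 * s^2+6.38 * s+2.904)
DC gain = H(0) = num(0)/den(0) = -6.24/2.904 = -2.149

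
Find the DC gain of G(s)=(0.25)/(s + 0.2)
DC gain = G(0) = num(0)/den(0) = 0.25/0.2 = 1.25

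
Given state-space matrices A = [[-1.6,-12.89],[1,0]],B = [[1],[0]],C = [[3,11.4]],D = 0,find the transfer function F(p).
F(p) = C(pI - A)⁻¹B + D.
Characteristic polynomial det(pI - A) = p^2 + 1.6*p + 12.89.
Numerator from C·adj(pI-A)·B + D·det(pI-A) = 3*p + 11.4.
F(p) = (3*p + 11.4)/(p^2 + 1.6*p + 12.89)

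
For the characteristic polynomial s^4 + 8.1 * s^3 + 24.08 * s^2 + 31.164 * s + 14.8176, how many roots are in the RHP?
s^4 + 8.1*s^3 + 24.08*s^2 + 31.164*s + 14.8176 = (s + 1.8)(s + 2.1)(s + 1.4)(s + 2.8). Poles: -1.4, -1.8, -2.1, -2.8. RHP poles (Re>0): 0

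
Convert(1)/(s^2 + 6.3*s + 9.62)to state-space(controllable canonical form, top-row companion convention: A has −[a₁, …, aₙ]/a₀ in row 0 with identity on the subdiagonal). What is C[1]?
Reachable canonical form: C = numerator coefficients (right-aligned, zero-padded to length n).
num = 1, C = [[0, 1]].
C[1] = 1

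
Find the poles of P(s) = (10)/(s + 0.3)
Set denominator = 0: s + 0.3 = 0 → Poles: -0.3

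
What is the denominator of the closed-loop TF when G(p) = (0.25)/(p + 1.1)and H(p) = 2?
Characteristic poly = G_den * H_den + G_num * H_num = (p + 1.1) + (0.5) = p + 1.6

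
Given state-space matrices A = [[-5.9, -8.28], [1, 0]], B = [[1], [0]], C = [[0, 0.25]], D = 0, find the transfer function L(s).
L(s) = C(sI - A)⁻¹B + D.
Characteristic polynomial det(sI - A) = s^2 + 5.9*s + 8.28.
Numerator from C·adj(sI-A)·B + D·det(sI-A) = 0.25.
L(s) = (0.25)/(s^2 + 5.9*s + 8.28)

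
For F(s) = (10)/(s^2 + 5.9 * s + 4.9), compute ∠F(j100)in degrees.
Substitute s = j*100: F(j100) = -0.000997016 - 5.88528e-05j.
∠F(j100) = atan2(Im, Re) = atan2(-5.88528e-05, -0.000997016) = -176.62°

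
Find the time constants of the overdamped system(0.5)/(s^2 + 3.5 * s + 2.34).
Overdamped: real poles at -0.9, -2.6. τ = -1/pole → τ₁ = 1.111, τ₂ = 0.3846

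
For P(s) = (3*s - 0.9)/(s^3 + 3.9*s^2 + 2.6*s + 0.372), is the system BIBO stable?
Denominator: s^3 + 3.9*s^2 + 2.6*s + 0.372 = (s + 3.1)(s + 0.2)(s + 0.6). Poles: -0.2, -0.6, -3.1. All Re(p)<0: Yes (stable)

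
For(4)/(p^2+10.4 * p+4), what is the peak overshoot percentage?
Standard form: ωn²/(p²+2ζωn·p+ωn²) → ωn = 2, ζ = 2.6.
ζ ≥ 1, so the response is non-oscillatory: peak overshoot = 0%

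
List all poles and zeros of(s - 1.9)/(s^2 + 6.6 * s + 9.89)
Set denominator = 0: s^2 + 6.6*s + 9.89 = (s + 4.3)(s + 2.3) = 0 → Poles: -2.3, -4.3
Set numerator = 0: s - 1.9 = 0 → Zeros: 1.9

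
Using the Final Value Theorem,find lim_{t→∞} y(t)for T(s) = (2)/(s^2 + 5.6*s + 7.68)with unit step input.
FVT: lim_{t→∞} y(t) = lim_{s→0} s*Y(s) where Y(s) = T(s)/s.
= lim_{s→0} T(s) = T(0) = num(0)/den(0) = 2/7.68 = 0.2604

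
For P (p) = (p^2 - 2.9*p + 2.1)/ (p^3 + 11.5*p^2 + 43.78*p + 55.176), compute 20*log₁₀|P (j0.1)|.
Substitute p = j*0.1: P(j0.1) = 0.0373035 - 0.00823228j.
|P(j0.1)| = sqrt(Re² + Im²) = 0.0382.
20*log₁₀(0.0382) = -28.36 dB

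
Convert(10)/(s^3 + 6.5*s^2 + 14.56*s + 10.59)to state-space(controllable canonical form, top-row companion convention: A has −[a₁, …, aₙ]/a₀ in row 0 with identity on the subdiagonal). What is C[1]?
Reachable canonical form: C = numerator coefficients (right-aligned, zero-padded to length n).
num = 10, C = [[0, 0, 10]].
C[1] = 0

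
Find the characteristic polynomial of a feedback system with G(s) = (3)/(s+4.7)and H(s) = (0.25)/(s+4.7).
Characteristic poly = G_den * H_den + G_num * H_num = (s^2 + 9.4*s + 22.09) + (0.75) = s^2 + 9.4*s + 22.84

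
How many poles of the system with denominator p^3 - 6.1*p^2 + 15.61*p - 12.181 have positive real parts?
p^3 - 6.1*p^2 + 15.61*p - 12.181 = (p - 1.3)(p^2 - 4.8*p + 9.37). Poles: 1.3, 2.4 + 1.9j, 2.4 - 1.9j. RHP poles (Re>0): 3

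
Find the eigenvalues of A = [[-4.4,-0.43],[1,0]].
Eigenvalues solve det(λI - A) = 0.
Characteristic polynomial: λ^2 + 4.4*λ + 0.43 = 0.
Factor: (λ + 4.3)(λ + 0.1) = 0.
Roots: -0.1, -4.3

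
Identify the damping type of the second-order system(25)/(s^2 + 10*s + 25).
Standard form: ωn²/(s²+2ζωn·s+ωn²) gives ωn=5, ζ=1.
Critically damped (ζ = 1)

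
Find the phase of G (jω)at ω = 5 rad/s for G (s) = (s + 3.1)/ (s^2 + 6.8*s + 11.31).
Substitute s = j*5: G(j5) = 0.0949527 - 0.129409j.
∠G(j5) = atan2(Im, Re) = atan2(-0.129409, 0.0949527) = -53.73°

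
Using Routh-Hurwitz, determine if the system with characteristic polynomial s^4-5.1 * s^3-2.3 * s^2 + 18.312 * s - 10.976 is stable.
Routh array:
s^4: [1, -2.3, -10.976]; s^3: [-5.1, 18.312]; s^2: [1.29059, -10.976]; s^1: [-25.0617]; s^0: [-10.976]
First column: [1, -5.1, 1.29059, -25.0617, -10.976]. Sign changes = 3.
No, unstable (3 RHP root(s))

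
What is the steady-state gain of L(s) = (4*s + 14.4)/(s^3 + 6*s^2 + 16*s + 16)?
DC gain = L(0) = num(0)/den(0) = 14.4/16 = 0.9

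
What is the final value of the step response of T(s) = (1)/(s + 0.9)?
FVT: lim_{t→∞} y(t) = lim_{s→0} s*Y(s) where Y(s) = T(s)/s.
= lim_{s→0} T(s) = T(0) = num(0)/den(0) = 1/0.9 = 1.111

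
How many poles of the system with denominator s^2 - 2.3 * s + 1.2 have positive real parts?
s^2 - 2.3*s + 1.2 = (s - 0.8)(s - 1.5). Poles: 0.8, 1.5. RHP poles (Re>0): 2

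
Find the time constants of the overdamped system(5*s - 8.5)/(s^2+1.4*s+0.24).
Overdamped: real poles at -0.2, -1.2. τ = -1/pole → τ₁ = 5, τ₂ = 0.8333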